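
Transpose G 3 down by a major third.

E-flat 3

Three letter names down from G: E.
A major third spans 4 semitones, so from G3 the target pitch is Eb3.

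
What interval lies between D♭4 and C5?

major 7th

D to C spans seven letter names (D-E-F-G-A-B-C), so the interval is some kind of seventh.
The major seventh spans 11 semitones, and Db4 to C5 is exactly 11 semitones — so this is a major seventh.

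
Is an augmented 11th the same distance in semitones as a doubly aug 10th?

An augmented eleventh = 18 semitones = a doubly augmented tenth; enharmonically equal.

Yes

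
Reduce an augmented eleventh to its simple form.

Subtracting seven from the interval number removes an octave: 11 − 7 = 4.
So an augmented eleventh is an octave plus an augmented fourth. The quality is unchanged.

A4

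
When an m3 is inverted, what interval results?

Inverted interval numbers add to nine, so a third pairs with a sixth (3 + 6 = 9).
And minor becomes major under inversion, so we get a major sixth.

major sixth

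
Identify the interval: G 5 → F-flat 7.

d14

G to F spans seven letter names (G-A-B-C-D-E-F), plus an octave: a fourteenth.
G5 to Fb7 spans 21 semitones — two semitones narrower than the major fourteenth (23) — giving a diminished fourteenth.
(Equivalently, a compound diminished seventh: a diminished seventh plus an octave.)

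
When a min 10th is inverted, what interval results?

First reduce the compound minor tenth to its simple form, a minor third.
Interval numbers invert to sum to nine: 3 + 6 = 9, so a third inverts to a sixth.
And minor becomes major under inversion, so we get a major sixth.

major sixth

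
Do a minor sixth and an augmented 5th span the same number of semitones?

A minor sixth = 8 semitones = an augmented fifth; enharmonically equal.

Yes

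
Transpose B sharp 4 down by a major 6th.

The sixth takes the letter from B down to D.
A major sixth is 9 semitones; 9 semitones down from B#4 gives D#4.

D sharp 4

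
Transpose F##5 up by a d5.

C#6

The fifth takes the letter from F up to C.
A diminished fifth is 6 semitones; 6 semitones up from F##5 gives C#6.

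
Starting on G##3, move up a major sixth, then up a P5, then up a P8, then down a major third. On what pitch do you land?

A major sixth up from G##3 is E##4.
A perfect fifth up from E##4 is B##4.
B##4 up a perfect octave → B##5 (12 semitones).
B##5 down a major third → G##5 (4 semitones).

G##5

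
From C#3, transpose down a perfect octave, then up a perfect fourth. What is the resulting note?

Down a perfect octave from C#3: C#2 (12 semitones down).
Up a perfect fourth from C#2: F#2 (5 semitones up).

F#2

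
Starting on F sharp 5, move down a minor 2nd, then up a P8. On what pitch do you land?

E sharp 6

F#5 down a minor second → E#5 (1 semitone).
A perfect octave up from E#5 is E#6.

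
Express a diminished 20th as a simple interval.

Subtracting seven from the interval number removes an octave: 20 − 14 = 6.
Quality carries through unchanged, so the simple form is a diminished sixth.

diminished 6th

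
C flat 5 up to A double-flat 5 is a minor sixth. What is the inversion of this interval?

major third

The rule of nine gives the new number: 9 − 6 = 3, so a sixth becomes a third.
And minor becomes major under inversion, so we get a major third.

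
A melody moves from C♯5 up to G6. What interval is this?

diminished twelfth

C to G spans five letter names (C-D-E-F-G), plus an octave: a twelfth.
The perfect twelfth is 19 semitones; here we have 18, one semitone narrower: diminished.
(Equivalently, a compound diminished fifth: a diminished fifth plus an octave.)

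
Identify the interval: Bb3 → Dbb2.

Descending from Bb3 to Dbb2 is the same interval as ascending Dbb2 to Bb3.
D to B spans six letter names (D-E-F-G-A-B), plus an octave, so the interval is some kind of thirteenth.
A major thirteenth would be 21 semitones; Dbb2 to Bb3 is 22, one semitone wider, so the interval is augmented.
(Equivalently, a compound augmented sixth: an augmented sixth plus an octave.)

augmented thirteenth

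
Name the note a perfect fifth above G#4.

D#5

Five letter names up from G: D.
A perfect fifth is 7 semitones; 7 semitones up from G#4 gives D#5.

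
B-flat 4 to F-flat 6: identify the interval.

B to F spans five letter names (B-C-D-E-F), plus an octave: a twelfth.
Bb4 to Fb6 spans 18 semitones — one semitone narrower than the perfect twelfth (19) — giving a diminished twelfth.
(Equivalently, a compound diminished fifth: a diminished fifth plus an octave.)

diminished 12th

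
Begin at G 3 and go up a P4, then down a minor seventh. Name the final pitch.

D 3

G3 up a perfect fourth → C4 (5 semitones).
Down a minor seventh from C4: D3 (10 semitones down).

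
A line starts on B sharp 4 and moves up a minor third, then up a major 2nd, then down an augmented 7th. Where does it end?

F 4

Up a minor third from B#4: D#5 (3 semitones up).
A major second up from D#5 is E#5.
Down an augmented seventh from E#5: F4 (12 semitones down).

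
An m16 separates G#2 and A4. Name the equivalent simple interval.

m2

Each octave removed subtracts seven from the number: 16 − 14 = 2.
That makes a minor sixteenth a compound minor second — 2 octaves plus a minor second.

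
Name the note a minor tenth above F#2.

Counting three letter names plus an octave up from F lands on A.
Moving 15 semitones up from F#2 (the size of a minor tenth) reaches A3.

A3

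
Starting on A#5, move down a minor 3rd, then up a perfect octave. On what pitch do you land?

F##6

A#5 down a minor third → F##5 (3 semitones).
F##5 up a perfect octave → F##6 (12 semitones).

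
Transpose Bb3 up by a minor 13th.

Gb5

Six letters up from B (plus an octave) reaches G.
A minor thirteenth is 20 semitones; 20 semitones up from Bb3 gives Gb5.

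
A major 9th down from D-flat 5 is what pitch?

C-flat 4

Counting two letter names plus an octave down from D lands on C.
Moving 14 semitones down from Db5 (the size of a major ninth) reaches Cb4.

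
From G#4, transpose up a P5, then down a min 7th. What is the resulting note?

Up a perfect fifth from G#4: D#5 (7 semitones up).
A minor seventh down from D#5 is E#4.

E#4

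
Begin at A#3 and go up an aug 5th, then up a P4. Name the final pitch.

A##4

Up an augmented fifth from A#3: E##4 (8 semitones up).
E##4 up a perfect fourth → A##4 (5 semitones).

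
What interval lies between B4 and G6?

minor 13th

B to G spans six letter names (B-C-D-E-F-G), plus an octave, so the interval is some kind of thirteenth.
At 20 semitones, B4→G6 falls one short of a major thirteenth: minor.
(Equivalently, a compound minor sixth: a minor sixth plus an octave.)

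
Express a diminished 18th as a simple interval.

Each octave removed subtracts seven from the number: 18 − 14 = 4.
Quality carries through unchanged, so the simple form is a diminished fourth.

d4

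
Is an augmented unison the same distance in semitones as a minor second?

An augmented unison spans 1 semitone, and a minor second also spans 1 semitone — they're enharmonic.

Yes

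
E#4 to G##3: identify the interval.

minor sixth

Descending from E#4 to G##3 is the same interval as ascending G##3 to E#4.
G to E spans six letter names (G-A-B-C-D-E): a sixth.
A major sixth would be 9 semitones, but G##3 to E#4 is 8 — one semitone narrower, making it a minor sixth.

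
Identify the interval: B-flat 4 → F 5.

P5

B to F spans five letter names (B-C-D-E-F) — that makes it a fifth of some quality.
Bb4 to F5 is 7 semitones, matching the perfect fifth exactly, so the quality is perfect.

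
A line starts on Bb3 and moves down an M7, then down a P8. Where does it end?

Cb2

Down a major seventh from Bb3: Cb3 (11 semitones down).
Down a perfect octave from Cb3: Cb2 (12 semitones down).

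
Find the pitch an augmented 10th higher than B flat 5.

D sharp 7

Counting three letter names plus an octave up from B lands on D.
An augmented tenth spans 17 semitones, so from Bb5 the target pitch is D#7.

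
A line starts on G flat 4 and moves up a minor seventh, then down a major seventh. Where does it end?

Gb4 up a minor seventh → Fb5 (10 semitones).
Fb5 down a major seventh → Gbb4 (11 semitones).

G double-flat 4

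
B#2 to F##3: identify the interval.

B to F spans five letter names (B-C-D-E-F) — that makes it a fifth of some quality.
The perfect fifth spans 7 semitones, and B#2 to F##3 is exactly 7 semitones — so this is a perfect fifth.

perfect fifth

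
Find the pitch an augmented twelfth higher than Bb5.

The twelfth's letter: B up five letter names plus an octave → F.
An augmented twelfth is 20 semitones; 20 semitones up from Bb5 gives F#7.

F#7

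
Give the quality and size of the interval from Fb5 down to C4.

diminished eleventh

Descending from Fb5 to C4 is the same interval as ascending C4 to Fb5.
C to F spans four letter names (C-D-E-F), plus an octave — that makes it an eleventh of some quality.
A perfect eleventh would be 17 semitones; C4 to Fb5 is 16, one semitone narrower, so the interval is diminished.
(Equivalently, a compound diminished fourth: a diminished fourth plus an octave.)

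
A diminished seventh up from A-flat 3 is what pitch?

G-double-flat 4

The seventh takes the letter from A up to G.
A diminished seventh spans 9 semitones, so from Ab3 the target pitch is Gbb4.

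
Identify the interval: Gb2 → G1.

Descending from Gb2 to G1 is the same interval as ascending G1 to Gb2.
G to G is the same letter name, plus an octave — that makes it an octave of some quality.
G1 to Gb2 spans 11 semitones — one semitone narrower than the perfect octave (12) — giving a diminished octave.

diminished 8th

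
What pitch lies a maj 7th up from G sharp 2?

Seven letter names up from G: F.
Moving 11 semitones up from G#2 (the size of a major seventh) reaches F##3.

F double-sharp 3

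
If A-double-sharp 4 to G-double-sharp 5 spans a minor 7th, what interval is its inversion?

major second

The rule of nine gives the new number: 9 − 7 = 2, so a seventh becomes a second.
And minor becomes major under inversion, so we get a major second.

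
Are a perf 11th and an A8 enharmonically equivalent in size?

No

A perfect eleventh spans 17 semitones; an augmented octave spans 13 semitones. They differ by 4.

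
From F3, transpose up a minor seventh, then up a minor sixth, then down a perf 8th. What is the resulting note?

A minor seventh up from F3 is Eb4.
Up a minor sixth from Eb4: Cb5 (8 semitones up).
A perfect octave down from Cb5 is Cb4.

Cb4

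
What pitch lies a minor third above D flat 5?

F flat 5

Counting three letter names up from D lands on F.
A minor third spans 3 semitones, so from Db5 the target pitch is Fb5.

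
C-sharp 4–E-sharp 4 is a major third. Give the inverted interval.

Inverted interval numbers add to nine, so a third pairs with a sixth (3 + 6 = 9).
Quality inverts too: major becomes minor. That makes the inversion a minor sixth.

m6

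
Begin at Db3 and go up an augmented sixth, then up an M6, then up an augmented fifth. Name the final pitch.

D##5

Up an augmented sixth from Db3: B3 (10 semitones up).
B3 up a major sixth → G#4 (9 semitones).
Up an augmented fifth from G#4: D##5 (8 semitones up).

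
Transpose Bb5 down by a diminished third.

G#5

The third takes the letter from B down to G.
A diminished third spans 2 semitones, so from Bb5 the target pitch is G#5.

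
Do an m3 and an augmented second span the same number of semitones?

Yes

A minor third spans 3 semitones, and an augmented second also spans 3 semitones — they're enharmonic.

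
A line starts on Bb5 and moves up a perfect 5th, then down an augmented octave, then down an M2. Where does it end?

Up a perfect fifth from Bb5: F6 (7 semitones up).
An augmented octave down from F6 is Fb5.
Fb5 down a major second → Ebb5 (2 semitones).

Ebb5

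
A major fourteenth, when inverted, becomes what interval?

minor 2nd

First reduce the compound major fourteenth to its simple form, a major seventh.
Inverted interval numbers add to nine, so a seventh pairs with a second (7 + 2 = 9).
The quality also flips — major becomes minor — giving a minor second.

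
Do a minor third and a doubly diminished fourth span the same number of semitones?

A minor third = 3 semitones = a doubly diminished fourth; enharmonically equal.

Yes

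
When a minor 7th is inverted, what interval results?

major second

Interval numbers invert to sum to nine: 7 + 2 = 9, so a seventh inverts to a second.
The quality also flips — minor becomes major — giving a major second.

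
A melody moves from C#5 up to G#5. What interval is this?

perfect fifth

C to G spans five letter names (C-D-E-F-G), so the interval is some kind of fifth.
The perfect fifth spans 7 semitones, and C#5 to G#5 is exactly 7 semitones — so this is a perfect fifth.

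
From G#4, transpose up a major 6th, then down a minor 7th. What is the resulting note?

F##4

A major sixth up from G#4 is E#5.
Down a minor seventh from E#5: F##4 (10 semitones down).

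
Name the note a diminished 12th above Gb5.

Dbb7

Counting five letter names plus an octave up from G lands on D.
A diminished twelfth spans 18 semitones, so from Gb5 the target pitch is Dbb7.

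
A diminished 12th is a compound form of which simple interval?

d5

Subtracting seven from the interval number removes an octave: 12 − 7 = 5.
Quality carries through unchanged, so the simple form is a diminished fifth.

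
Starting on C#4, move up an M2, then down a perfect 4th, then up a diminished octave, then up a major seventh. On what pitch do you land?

G#5

C#4 up a major second → D#4 (2 semitones).
D#4 down a perfect fourth → A#3 (5 semitones).
A#3 up a diminished octave → A4 (11 semitones).
A major seventh up from A4 is G#5.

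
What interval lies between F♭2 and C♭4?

F to C spans five letter names (F-G-A-B-C), plus an octave, so the interval is some kind of twelfth.
Fb2 to Cb4 is 19 semitones, matching the perfect twelfth exactly, so the quality is perfect.
(Equivalently, a compound perfect fifth: a perfect fifth plus an octave.)

perfect twelfth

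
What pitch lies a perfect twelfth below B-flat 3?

E-flat 2

Five letters down from B (plus an octave) reaches E.
Moving 19 semitones down from Bb3 (the size of a perfect twelfth) reaches Eb2.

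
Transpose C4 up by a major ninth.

Two letters up from C (plus an octave) reaches D.
Moving 14 semitones up from C4 (the size of a major ninth) reaches D5.

D5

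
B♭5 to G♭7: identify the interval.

B to G spans six letter names (B-C-D-E-F-G), plus an octave, so the interval is some kind of thirteenth.
At 20 semitones, Bb5→Gb7 falls one short of a major thirteenth: minor.
(Equivalently, a compound minor sixth: a minor sixth plus an octave.)

m13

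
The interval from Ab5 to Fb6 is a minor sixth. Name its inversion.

major 3rd

The rule of nine gives the new number: 9 − 6 = 3, so a sixth becomes a third.
And minor becomes major under inversion, so we get a major third.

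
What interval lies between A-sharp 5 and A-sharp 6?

perfect octave

A to A is the same letter name, plus an octave — that makes it an octave of some quality.
The perfect octave spans 12 semitones, and A#5 to A#6 is exactly 12 semitones — so this is a perfect octave.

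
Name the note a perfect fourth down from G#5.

D#5

The fourth takes the letter from G down to D.
A perfect fourth spans 5 semitones, so from G#5 the target pitch is D#5.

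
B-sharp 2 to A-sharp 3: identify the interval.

minor seventh

B to A spans seven letter names (B-C-D-E-F-G-A) — that makes it a seventh of some quality.
B#2 to A#3 is 10 semitones, a half step short of the major seventh (11), so this is minor.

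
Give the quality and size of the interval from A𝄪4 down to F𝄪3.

Descending from A##4 to F##3 is the same interval as ascending F##3 to A##4.
F to A spans three letter names (F-G-A), plus an octave, so the interval is some kind of tenth.
F##3 to A##4 is 16 semitones, matching the major tenth exactly, so the quality is major.
(Equivalently, a compound major third: a major third plus an octave.)

major tenth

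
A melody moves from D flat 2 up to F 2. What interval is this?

major 3rd

D to F spans three letter names (D-E-F), so the interval is some kind of third.
Db2 to F2 is 4 semitones, matching the major third exactly, so the quality is major.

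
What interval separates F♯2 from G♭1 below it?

Descending from F#2 to Gb1 is the same interval as ascending Gb1 to F#2.
G to F spans seven letter names (G-A-B-C-D-E-F) — that makes it a seventh of some quality.
A major seventh would be 11 semitones; Gb1 to F#2 is 12, one semitone wider, so the interval is augmented.

augmented seventh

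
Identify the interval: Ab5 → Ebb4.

augmented eleventh

Descending from Ab5 to Ebb4 is the same interval as ascending Ebb4 to Ab5.
E to A spans four letter names (E-F-G-A), plus an octave — that makes it an eleventh of some quality.
Ebb4 to Ab5 spans 18 semitones — one semitone wider than the perfect eleventh (17) — giving an augmented eleventh.
(Equivalently, a compound augmented fourth: an augmented fourth plus an octave.)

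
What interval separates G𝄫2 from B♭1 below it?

Descending from Gbb2 to Bb1 is the same interval as ascending Bb1 to Gbb2.
B to G spans six letter names (B-C-D-E-F-G) — that makes it a sixth of some quality.
A major sixth would be 9 semitones; Bb1 to Gbb2 is 7, two semitones narrower, so the interval is diminished.

d6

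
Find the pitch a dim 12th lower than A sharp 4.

D double-sharp 3

Five letters down from A (plus an octave) reaches D.
A diminished twelfth is 18 semitones; 18 semitones down from A#4 gives D##3.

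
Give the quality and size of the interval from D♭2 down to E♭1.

Descending from Db2 to Eb1 is the same interval as ascending Eb1 to Db2.
E to D spans seven letter names (E-F-G-A-B-C-D) — that makes it a seventh of some quality.
Eb1 to Db2 is 10 semitones, a half step short of the major seventh (11), so this is minor.

minor 7th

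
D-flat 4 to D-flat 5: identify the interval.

D to D is the same letter name, plus an octave — that makes it an octave of some quality.
Counting semitones, Db4→Db5 is 12, which is the perfect octave.

perfect 8th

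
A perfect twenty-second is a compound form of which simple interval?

Take out 2 octaves (14 from the number): 22 − 14 = 8.
Quality carries through unchanged, so the simple form is a perfect octave.

perfect octave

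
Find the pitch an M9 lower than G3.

F2

Counting two letter names plus an octave down from G lands on F.
A major ninth spans 14 semitones, so from G3 the target pitch is F2.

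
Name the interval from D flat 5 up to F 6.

D to F spans three letter names (D-E-F), plus an octave — that makes it a tenth of some quality.
Counting semitones, Db5→F6 is 16, which is the major tenth.
(Equivalently, a compound major third: a major third plus an octave.)

major tenth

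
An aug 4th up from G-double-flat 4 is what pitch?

The fourth takes the letter from G up to C.
An augmented fourth spans 6 semitones, so from Gbb4 the target pitch is Cb5.

C-flat 5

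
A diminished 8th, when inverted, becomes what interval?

A1

Inverted interval numbers add to nine, so an octave pairs with a unison (8 + 1 = 9).
The quality also flips — diminished becomes augmented — giving an augmented unison.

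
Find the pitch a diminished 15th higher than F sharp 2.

The letter stays F (same as the start), shifted two octaves up.
A diminished fifteenth spans 23 semitones, so from F#2 the target pitch is F4.

F 4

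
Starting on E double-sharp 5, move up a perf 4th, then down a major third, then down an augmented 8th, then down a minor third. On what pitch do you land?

D sharp 4

A perfect fourth up from E##5 is A##5.
A major third down from A##5 is F##5.
An augmented octave down from F##5 is F#4.
A minor third down from F#4 is D#4.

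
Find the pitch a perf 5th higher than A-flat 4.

E-flat 5

The fifth takes the letter from A up to E.
Moving 7 semitones up from Ab4 (the size of a perfect fifth) reaches Eb5.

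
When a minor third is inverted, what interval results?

Interval numbers invert to sum to nine: 3 + 6 = 9, so a third inverts to a sixth.
Quality inverts too: minor becomes major. That makes the inversion a major sixth.

major 6th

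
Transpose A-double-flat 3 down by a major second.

G-double-flat 3

Counting two letter names down from A lands on G.
Moving 2 semitones down from Abb3 (the size of a major second) reaches Gbb3.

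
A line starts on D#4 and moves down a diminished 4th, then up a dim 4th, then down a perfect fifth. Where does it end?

G#3

A diminished fourth down from D#4 is A##3.
Up a diminished fourth from A##3: D#4 (4 semitones up).
A perfect fifth down from D#4 is G#3.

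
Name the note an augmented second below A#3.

G3

The second takes the letter from A down to G.
An augmented second spans 3 semitones, so from A#3 the target pitch is G3.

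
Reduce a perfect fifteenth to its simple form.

perfect 8th

Each octave removed subtracts seven from the number: 15 − 7 = 8.
That makes a perfect fifteenth a compound perfect octave — an octave plus a perfect octave.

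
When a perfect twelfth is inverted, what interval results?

First reduce the compound perfect twelfth to its simple form, a perfect fifth.
Inverted interval numbers add to nine, so a fifth pairs with a fourth (5 + 4 = 9).
And perfect stays perfect under inversion, so we get a perfect fourth.

P4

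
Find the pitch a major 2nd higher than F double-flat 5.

G double-flat 5

Counting two letter names up from F lands on G.
A major second spans 2 semitones, so from Fbb5 the target pitch is Gbb5.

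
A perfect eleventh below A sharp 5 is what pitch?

E sharp 4

The eleventh's letter: A down four letter names plus an octave → E.
A perfect eleventh spans 17 semitones, so from A#5 the target pitch is E#4.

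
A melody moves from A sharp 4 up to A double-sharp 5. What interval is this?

A to A is the same letter name, plus an octave, so the interval is some kind of octave.
A perfect octave would be 12 semitones; A#4 to A##5 is 13, one semitone wider, so the interval is augmented.

augmented 8th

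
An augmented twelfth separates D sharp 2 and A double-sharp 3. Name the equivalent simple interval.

augmented 5th

Take out an octave (7 from the number): 12 − 7 = 5.
Quality carries through unchanged, so the simple form is an augmented fifth.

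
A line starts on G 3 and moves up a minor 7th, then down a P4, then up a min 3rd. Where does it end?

E flat 4

A minor seventh up from G3 is F4.
F4 down a perfect fourth → C4 (5 semitones).
A minor third up from C4 is Eb4.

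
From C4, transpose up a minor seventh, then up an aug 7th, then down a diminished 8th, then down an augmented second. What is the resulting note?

G#4

Up a minor seventh from C4: Bb4 (10 semitones up).
Up an augmented seventh from Bb4: A#5 (12 semitones up).
A diminished octave down from A#5 is A##4.
A##4 down an augmented second → G#4 (3 semitones).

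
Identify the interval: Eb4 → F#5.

E to F spans two letter names (E-F), plus an octave — that makes it a ninth of some quality.
A major ninth would be 14 semitones; Eb4 to F#5 is 15, one semitone wider, so the interval is augmented.
(Equivalently, a compound augmented second: an augmented second plus an octave.)

A9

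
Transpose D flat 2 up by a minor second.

E double-flat 2

The second takes the letter from D up to E.
A minor second spans 1 semitone, so from Db2 the target pitch is Ebb2.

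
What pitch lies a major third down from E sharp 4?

Counting three letter names down from E lands on C.
A major third is 4 semitones; 4 semitones down from E#4 gives C#4.

C sharp 4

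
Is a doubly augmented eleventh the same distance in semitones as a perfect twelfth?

Yes

A doubly augmented eleventh spans 19 semitones, and a perfect twelfth also spans 19 semitones — they're enharmonic.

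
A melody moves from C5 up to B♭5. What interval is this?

C to B spans seven letter names (C-D-E-F-G-A-B), so the interval is some kind of seventh.
C5 to Bb5 is 10 semitones, a half step short of the major seventh (11), so this is minor.

minor seventh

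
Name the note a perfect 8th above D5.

For an octave the letter name doesn't change: still D, an octave up.
A perfect octave spans 12 semitones, so from D5 the target pitch is D6.

D6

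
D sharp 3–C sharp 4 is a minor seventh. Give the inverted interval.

M2

Interval numbers invert to sum to nine: 7 + 2 = 9, so a seventh inverts to a second.
Quality inverts too: minor becomes major. That makes the inversion a major second.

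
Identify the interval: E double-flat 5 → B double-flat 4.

P4

Descending from Ebb5 to Bbb4 is the same interval as ascending Bbb4 to Ebb5.
B to E spans four letter names (B-C-D-E): a fourth.
The perfect fourth spans 5 semitones, and Bbb4 to Ebb5 is exactly 5 semitones — so this is a perfect fourth.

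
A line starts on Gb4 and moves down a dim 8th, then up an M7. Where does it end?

F#4

Down a diminished octave from Gb4: G3 (11 semitones down).
A major seventh up from G3 is F#4.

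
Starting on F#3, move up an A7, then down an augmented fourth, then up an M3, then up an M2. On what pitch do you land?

E##4

An augmented seventh up from F#3 is E##4.
An augmented fourth down from E##4 is B#3.
A major third up from B#3 is D##4.
Up a major second from D##4: E##4 (2 semitones up).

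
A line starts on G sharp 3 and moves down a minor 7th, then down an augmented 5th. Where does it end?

Down a minor seventh from G#3: A#2 (10 semitones down).
Down an augmented fifth from A#2: D2 (8 semitones down).

D 2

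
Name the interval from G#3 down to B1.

major 13th

Descending from G#3 to B1 is the same interval as ascending B1 to G#3.
B to G spans six letter names (B-C-D-E-F-G), plus an octave, so the interval is some kind of thirteenth.
Counting semitones, B1→G#3 is 21, which is the major thirteenth.
(Equivalently, a compound major sixth: a major sixth plus an octave.)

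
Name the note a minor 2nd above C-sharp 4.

The second takes the letter from C up to D.
Moving 1 semitone up from C#4 (the size of a minor second) reaches D4.

D 4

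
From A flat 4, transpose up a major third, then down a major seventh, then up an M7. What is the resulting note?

Up a major third from Ab4: C5 (4 semitones up).
A major seventh down from C5 is Db4.
Up a major seventh from Db4: C5 (11 semitones up).

C 5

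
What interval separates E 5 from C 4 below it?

major 10th

Descending from E5 to C4 is the same interval as ascending C4 to E5.
C to E spans three letter names (C-D-E), plus an octave, so the interval is some kind of tenth.
C4 to E5 is 16 semitones, matching the major tenth exactly, so the quality is major.
(Equivalently, a compound major third: a major third plus an octave.)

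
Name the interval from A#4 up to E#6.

perfect twelfth

A to E spans five letter names (A-B-C-D-E), plus an octave, so the interval is some kind of twelfth.
The perfect twelfth spans 19 semitones, and A#4 to E#6 is exactly 19 semitones — so this is a perfect twelfth.
(Equivalently, a compound perfect fifth: a perfect fifth plus an octave.)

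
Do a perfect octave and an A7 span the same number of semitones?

Yes

Both span 12 semitones: a perfect octave and an augmented seventh are the same chromatic distance.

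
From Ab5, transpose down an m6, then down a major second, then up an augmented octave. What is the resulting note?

Ab5 down a minor sixth → C5 (8 semitones).
C5 down a major second → Bb4 (2 semitones).
Bb4 up an augmented octave → B5 (13 semitones).

B5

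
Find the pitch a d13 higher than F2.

Dbb4

The thirteenth's letter: F up six letter names plus an octave → D.
Moving 19 semitones up from F2 (the size of a diminished thirteenth) reaches Dbb4.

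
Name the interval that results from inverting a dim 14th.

First reduce the compound diminished fourteenth to its simple form, a diminished seventh.
Inverted interval numbers add to nine, so a seventh pairs with a second (7 + 2 = 9).
The quality also flips — diminished becomes augmented — giving an augmented second.

augmented second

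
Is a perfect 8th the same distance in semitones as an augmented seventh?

A perfect octave = 12 semitones = an augmented seventh; enharmonically equal.

Yes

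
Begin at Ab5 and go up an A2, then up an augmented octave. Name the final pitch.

Ab5 up an augmented second → B5 (3 semitones).
B5 up an augmented octave → B#6 (13 semitones).

B#6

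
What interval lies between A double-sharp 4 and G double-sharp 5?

A to G spans seven letter names (A-B-C-D-E-F-G): a seventh.
A major seventh would be 11 semitones, but A##4 to G##5 is 10 — one semitone narrower, making it a minor seventh.

m7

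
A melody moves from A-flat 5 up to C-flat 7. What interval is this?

minor tenth

A to C spans three letter names (A-B-C), plus an octave, so the interval is some kind of tenth.
A major tenth would be 16 semitones, but Ab5 to Cb7 is 15 — one semitone narrower, making it a minor tenth.
(Equivalently, a compound minor third: a minor third plus an octave.)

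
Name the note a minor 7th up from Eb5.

Db6

Seven letter names up from E: D.
Moving 10 semitones up from Eb5 (the size of a minor seventh) reaches Db6.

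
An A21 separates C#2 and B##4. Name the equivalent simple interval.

Take out 2 octaves (14 from the number): 21 − 14 = 7.
So an augmented twenty-first is 2 octaves plus an augmented seventh. The quality is unchanged.

augmented 7th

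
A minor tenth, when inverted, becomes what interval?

M6

First reduce the compound minor tenth to its simple form, a minor third.
The rule of nine gives the new number: 9 − 3 = 6, so a third becomes a sixth.
Quality inverts too: minor becomes major. That makes the inversion a major sixth.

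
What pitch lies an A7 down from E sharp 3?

F 2

The seventh takes the letter from E down to F.
Moving 12 semitones down from E#3 (the size of an augmented seventh) reaches F2.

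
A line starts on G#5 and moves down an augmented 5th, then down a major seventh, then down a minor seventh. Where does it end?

An augmented fifth down from G#5 is C5.
C5 down a major seventh → Db4 (11 semitones).
Down a minor seventh from Db4: Eb3 (10 semitones down).

Eb3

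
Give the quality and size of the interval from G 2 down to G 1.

Descending from G2 to G1 is the same interval as ascending G1 to G2.
G to G is the same letter name, plus an octave: an octave.
The perfect octave spans 12 semitones, and G1 to G2 is exactly 12 semitones — so this is a perfect octave.

perfect octave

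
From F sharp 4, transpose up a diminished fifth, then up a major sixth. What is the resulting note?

A 5

A diminished fifth up from F#4 is C5.
A major sixth up from C5 is A5.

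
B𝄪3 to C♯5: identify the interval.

B to C spans two letter names (B-C), plus an octave: a ninth.
The major ninth is 14 semitones; here we have 12, two semitones narrower: diminished.

d9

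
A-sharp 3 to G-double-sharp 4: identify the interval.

major seventh

A to G spans seven letter names (A-B-C-D-E-F-G): a seventh.
The major seventh spans 11 semitones, and A#3 to G##4 is exactly 11 semitones — so this is a major seventh.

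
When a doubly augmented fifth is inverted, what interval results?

doubly diminished 4th

The rule of nine gives the new number: 9 − 5 = 4, so a fifth becomes a fourth.
Quality inverts too: doubly augmented becomes doubly diminished. That makes the inversion a doubly diminished fourth.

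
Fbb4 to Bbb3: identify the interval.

Descending from Fbb4 to Bbb3 is the same interval as ascending Bbb3 to Fbb4.
B to F spans five letter names (B-C-D-E-F): a fifth.
The perfect fifth is 7 semitones; here we have 6, one semitone narrower: diminished.

d5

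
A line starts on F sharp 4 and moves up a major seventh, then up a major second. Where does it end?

F#4 up a major seventh → E#5 (11 semitones).
Up a major second from E#5: F##5 (2 semitones up).

F double-sharp 5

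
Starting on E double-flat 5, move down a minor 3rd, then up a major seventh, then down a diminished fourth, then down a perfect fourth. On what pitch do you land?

A minor third down from Ebb5 is Cb5.
Cb5 up a major seventh → Bb5 (11 semitones).
A diminished fourth down from Bb5 is F#5.
A perfect fourth down from F#5 is C#5.

C sharp 5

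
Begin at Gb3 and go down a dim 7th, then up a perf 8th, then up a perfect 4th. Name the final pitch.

Gb3 down a diminished seventh → A2 (9 semitones).
A perfect octave up from A2 is A3.
A3 up a perfect fourth → D4 (5 semitones).

D4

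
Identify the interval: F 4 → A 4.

F to A spans three letter names (F-G-A), so the interval is some kind of third.
The major third spans 4 semitones, and F4 to A4 is exactly 4 semitones — so this is a major third.

major third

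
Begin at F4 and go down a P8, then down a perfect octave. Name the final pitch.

F2

A perfect octave down from F4 is F3.
F3 down a perfect octave → F2 (12 semitones).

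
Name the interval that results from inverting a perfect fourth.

Inverted interval numbers add to nine, so a fourth pairs with a fifth (4 + 5 = 9).
Quality inverts too: perfect stays perfect. That makes the inversion a perfect fifth.

perfect 5th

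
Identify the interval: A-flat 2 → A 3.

augmented octave

A to A is the same letter name, plus an octave — that makes it an octave of some quality.
The perfect octave is 12 semitones; here we have 13, one semitone wider: augmented.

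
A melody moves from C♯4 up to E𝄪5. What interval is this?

C to E spans three letter names (C-D-E), plus an octave, so the interval is some kind of tenth.
A major tenth would be 16 semitones; C#4 to E##5 is 17, one semitone wider, so the interval is augmented.
(Equivalently, a compound augmented third: an augmented third plus an octave.)

augmented tenth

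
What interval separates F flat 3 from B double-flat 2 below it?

perfect fifth

Descending from Fb3 to Bbb2 is the same interval as ascending Bbb2 to Fb3.
B to F spans five letter names (B-C-D-E-F) — that makes it a fifth of some quality.
Bbb2 to Fb3 is 7 semitones, matching the perfect fifth exactly, so the quality is perfect.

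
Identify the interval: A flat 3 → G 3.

Descending from Ab3 to G3 is the same interval as ascending G3 to Ab3.
G to A spans two letter names (G-A): a second.
At 1 semitone, G3→Ab3 falls one short of a major second: minor.

m2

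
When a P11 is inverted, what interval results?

perfect fifth

First reduce the compound perfect eleventh to its simple form, a perfect fourth.
Inverted interval numbers add to nine, so a fourth pairs with a fifth (4 + 5 = 9).
The quality also flips — perfect stays perfect — giving a perfect fifth.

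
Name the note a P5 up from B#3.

F##4

Five letter names up from B: F.
Moving 7 semitones up from B#3 (the size of a perfect fifth) reaches F##4.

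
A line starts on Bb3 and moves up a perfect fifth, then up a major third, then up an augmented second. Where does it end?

Up a perfect fifth from Bb3: F4 (7 semitones up).
F4 up a major third → A4 (4 semitones).
An augmented second up from A4 is B#4.

B#4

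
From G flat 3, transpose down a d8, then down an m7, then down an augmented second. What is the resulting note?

A diminished octave down from Gb3 is G2.
Down a minor seventh from G2: A1 (10 semitones down).
A1 down an augmented second → Gb1 (3 semitones).

G flat 1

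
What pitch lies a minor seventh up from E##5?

D##6

The seventh takes the letter from E up to D.
Moving 10 semitones up from E##5 (the size of a minor seventh) reaches D##6.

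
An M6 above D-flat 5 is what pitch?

B-flat 5

Counting six letter names up from D lands on B.
A major sixth spans 9 semitones, so from Db5 the target pitch is Bb5.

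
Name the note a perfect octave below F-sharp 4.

F-sharp 3

An octave keeps the letter name F, an octave down from F.
Moving 12 semitones down from F#4 (the size of a perfect octave) reaches F#3.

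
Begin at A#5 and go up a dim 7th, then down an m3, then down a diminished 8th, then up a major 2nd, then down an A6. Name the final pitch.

A4

Up a diminished seventh from A#5: G6 (9 semitones up).
G6 down a minor third → E6 (3 semitones).
A diminished octave down from E6 is E#5.
A major second up from E#5 is F##5.
Down an augmented sixth from F##5: A4 (10 semitones down).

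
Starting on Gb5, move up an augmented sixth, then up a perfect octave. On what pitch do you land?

Gb5 up an augmented sixth → E6 (10 semitones).
Up a perfect octave from E6: E7 (12 semitones up).

E7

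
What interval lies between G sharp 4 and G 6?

G to G is the same letter name, plus 2 octaves — that makes it a fifteenth of some quality.
G#4 to G6 spans 23 semitones — one semitone narrower than the perfect fifteenth (24) — giving a diminished fifteenth.
(Equivalently, a compound diminished octave: a diminished octave plus an octave.)

diminished fifteenth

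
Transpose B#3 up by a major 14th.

Counting seven letter names plus an octave up from B lands on A.
A major fourteenth spans 23 semitones, so from B#3 the target pitch is A##5.

A##5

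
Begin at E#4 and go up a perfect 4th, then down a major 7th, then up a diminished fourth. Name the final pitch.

A perfect fourth up from E#4 is A#4.
A#4 down a major seventh → B3 (11 semitones).
Up a diminished fourth from B3: Eb4 (4 semitones up).

Eb4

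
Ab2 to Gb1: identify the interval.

major ninth

Descending from Ab2 to Gb1 is the same interval as ascending Gb1 to Ab2.
G to A spans two letter names (G-A), plus an octave, so the interval is some kind of ninth.
Gb1 to Ab2 is 14 semitones, matching the major ninth exactly, so the quality is major.
(Equivalently, a compound major second: a major second plus an octave.)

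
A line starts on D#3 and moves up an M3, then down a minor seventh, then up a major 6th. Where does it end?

A major third up from D#3 is F##3.
F##3 down a minor seventh → G##2 (10 semitones).
Up a major sixth from G##2: E##3 (9 semitones up).

E##3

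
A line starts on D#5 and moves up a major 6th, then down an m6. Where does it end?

D##5

A major sixth up from D#5 is B#5.
B#5 down a minor sixth → D##5 (8 semitones).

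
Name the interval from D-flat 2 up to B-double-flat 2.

D to B spans six letter names (D-E-F-G-A-B), so the interval is some kind of sixth.
A major sixth would be 9 semitones, but Db2 to Bbb2 is 8 — one semitone narrower, making it a minor sixth.

m6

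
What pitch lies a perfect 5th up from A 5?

Counting five letter names up from A lands on E.
Moving 7 semitones up from A5 (the size of a perfect fifth) reaches E6.

E 6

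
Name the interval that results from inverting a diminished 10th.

First reduce the compound diminished tenth to its simple form, a diminished third.
The rule of nine gives the new number: 9 − 3 = 6, so a third becomes a sixth.
Quality inverts too: diminished becomes augmented. That makes the inversion an augmented sixth.

A6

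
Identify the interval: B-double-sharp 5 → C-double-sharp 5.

major 7th

Descending from B##5 to C##5 is the same interval as ascending C##5 to B##5.
C to B spans seven letter names (C-D-E-F-G-A-B) — that makes it a seventh of some quality.
C##5 to B##5 is 11 semitones, matching the major seventh exactly, so the quality is major.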